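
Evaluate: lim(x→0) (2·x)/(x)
This is a 0/0 indeterminate form.

Apply L'Hôpital's rule: differentiate numerator and denominator separately.
  f(x) = 2·x   ⇒   f'(x) = 2
  g(x) = x   ⇒   g'(x) = 1
  lim(x→0) f'(x)/g'(x) = lim(x→0) (2)/(1)
  = 2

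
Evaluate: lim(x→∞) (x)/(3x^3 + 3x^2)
This is an ∞/∞ indeterminate form.

Apply L'Hôpital's rule: differentiate numerator and denominator separately.
  f(x) = x   ⇒   f'(x) = 1
  g(x) = 3·x^3 + 3·x^2   ⇒   g'(x) = 9·x^2 + 6·x
  lim(x→∞) f'(x)/g'(x) = lim(x→∞) (1)/(9·x^2 + 6·x)
  = 0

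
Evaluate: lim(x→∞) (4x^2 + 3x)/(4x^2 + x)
This is an ∞/∞ indeterminate form.

Apply L'Hôpital's rule: differentiate numerator and denominator separately.
  f(x) = 4·x^2 + 3·x   ⇒   f'(x) = 8·x + 3
  g(x) = 4·x^2 + x   ⇒   g'(x) = 8·x + 1
  lim(x→∞) f'(x)/g'(x) = lim(x→∞) (8·x + 3)/(8·x + 1)
  = 1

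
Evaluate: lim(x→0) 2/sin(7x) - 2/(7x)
This is an ∞-∞ indeterminate form.

Combine fractions or rationalize to convert ∞-∞ to 0/0 form:
  lim(x→0) 2/sin(7x) - 2/(7x) = 0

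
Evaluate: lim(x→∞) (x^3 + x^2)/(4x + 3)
This is an ∞/∞ indeterminate form.

Apply L'Hôpital's rule: differentiate numerator and denominator separately.
  f(x) = x^3 + x^2   ⇒   f'(x) = 3·x^2 + 2·x
  g(x) = 4·x + 3   ⇒   g'(x) = 4
  lim(x→∞) f'(x)/g'(x) = lim(x→∞) (3·x^2 + 2·x)/(4)
  = ∞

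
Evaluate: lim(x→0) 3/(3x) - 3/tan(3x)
This is an ∞-∞ indeterminate form.

Combine fractions or rationalize to convert ∞-∞ to 0/0 form:
  lim(x→0) 3/(3x) - 3/tan(3x) = 0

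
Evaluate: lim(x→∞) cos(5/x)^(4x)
This is an exponential indeterminate form.

For exponential indeterminate forms, take the natural log:
  Let L = lim(x→∞) cos(5/x)^(4x)
  Then ln(L) = lim(x→∞) [exponent × ln(base)]
  Evaluate using L'Hôpital or standard limits, then exponentiate.
  L = 1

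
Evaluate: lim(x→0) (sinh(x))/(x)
This is a 0/0 indeterminate form.

Apply L'Hôpital's rule: differentiate numerator and denominator separately.
  f(x) = sinh(x)   ⇒   f'(x) = cosh(x)
  g(x) = x   ⇒   g'(x) = 1
  lim(x→0) f'(x)/g'(x) = lim(x→0) (cosh(x))/(1)
  = 1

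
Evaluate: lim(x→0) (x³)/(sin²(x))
This is a 0/0 indeterminate form.

Apply L'Hôpital's rule: differentiate numerator and denominator separately.
  f(x) = x^3   ⇒   f'(x) = 3·x^2
  g(x) = sin(x)^2   ⇒   g'(x) = 2·sin(x)·cos(x)
  lim(x→0) f'(x)/g'(x) = lim(x→0) (3·x^2)/(2·sin(x)·cos(x))
  = 0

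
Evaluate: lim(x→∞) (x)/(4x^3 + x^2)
This is an ∞/∞ indeterminate form.

Apply L'Hôpital's rule: differentiate numerator and denominator separately.
  f(x) = x   ⇒   f'(x) = 1
  g(x) = 4·x^3 + x^2   ⇒   g'(x) = 12·x^2 + 2·x
  lim(x→∞) f'(x)/g'(x) = lim(x→∞) (1)/(12·x^2 + 2·x)
  = 0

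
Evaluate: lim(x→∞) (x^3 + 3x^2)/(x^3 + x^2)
This is an ∞/∞ indeterminate form.

Apply L'Hôpital's rule: differentiate numerator and denominator separately.
  f(x) = x^3 + 3·x^2   ⇒   f'(x) = 3·x^2 + 6·x
  g(x) = x^3 + x^2   ⇒   g'(x) = 3·x^2 + 2·x
  lim(x→∞) f'(x)/g'(x) = lim(x→∞) (3·x^2 + 6·x)/(3·x^2 + 2·x)
  = 1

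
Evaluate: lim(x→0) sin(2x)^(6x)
This is an exponential indeterminate form.

For exponential indeterminate forms, take the natural log:
  Let L = lim(x→0) sin(2x)^(6x)
  Then ln(L) = lim(x→0) [exponent × ln(base)]
  Evaluate using L'Hôpital or standard limits, then exponentiate.
  L = 1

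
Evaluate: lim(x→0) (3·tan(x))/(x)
This is a 0/0 indeterminate form.

Apply L'Hôpital's rule: differentiate numerator and denominator separately.
  f(x) = 3·tan(x)   ⇒   f'(x) = 3·tan(x)^2 + 3
  g(x) = x   ⇒   g'(x) = 1
  lim(x→0) f'(x)/g'(x) = lim(x→0) (3·tan(x)^2 + 3)/(1)
  = 3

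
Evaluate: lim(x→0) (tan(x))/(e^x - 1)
This is a 0/0 indeterminate form.

Apply L'Hôpital's rule: differentiate numerator and denominator separately.
  f(x) = tan(x)   ⇒   f'(x) = tan(x)^2 + 1
  g(x) = e^(x) - 1   ⇒   g'(x) = e^(x)
  lim(x→0) f'(x)/g'(x) = lim(x→0) (tan(x)^2 + 1)/(e^(x))
  = 1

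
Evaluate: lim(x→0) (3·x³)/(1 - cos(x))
This is a 0/0 indeterminate form.

Apply L'Hôpital's rule: differentiate numerator and denominator separately.
  f(x) = 3·x^3   ⇒   f'(x) = 9·x^2
  g(x) = 1 - cos(x)   ⇒   g'(x) = sin(x)
  lim(x→0) f'(x)/g'(x) = lim(x→0) (9·x^2)/(sin(x))
  = 0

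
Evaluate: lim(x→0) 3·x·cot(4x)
This is a 0·∞ indeterminate form.

Rewrite 0·∞ as a quotient (0/0 or ∞/∞ form), then apply L'Hôpital's rule:
  lim(x→0) 3·x·cot(4x) = 3/4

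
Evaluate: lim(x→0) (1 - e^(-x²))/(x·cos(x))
This is a 0/0 indeterminate form.

Apply L'Hôpital's rule: differentiate numerator and denominator separately.
  f(x) = 1 - e^(-x^2)   ⇒   f'(x) = 2·x·e^(-x^2)
  g(x) = x·cos(x)   ⇒   g'(x) = -x·sin(x) + cos(x)
  lim(x→0) f'(x)/g'(x) = lim(x→0) (2·x·e^(-x^2))/(-x·sin(x) + cos(x))
  = 0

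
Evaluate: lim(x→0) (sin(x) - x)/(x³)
This is a 0/0 indeterminate form.

Apply L'Hôpital's rule: differentiate numerator and denominator separately.
  f(x) = -x + sin(x)   ⇒   f'(x) = cos(x) - 1
  g(x) = x^3   ⇒   g'(x) = 3·x^2
  lim(x→0) f'(x)/g'(x) = lim(x→0) (cos(x) - 1)/(3·x^2)
  = -1/6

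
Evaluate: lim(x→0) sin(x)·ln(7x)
This is a 0·∞ indeterminate form.

Rewrite 0·∞ as a quotient (0/0 or ∞/∞ form), then apply L'Hôpital's rule:
  lim(x→0) sin(x)·ln(7x) = 0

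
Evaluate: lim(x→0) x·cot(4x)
This is a 0·∞ indeterminate form.

Rewrite 0·∞ as a quotient (0/0 or ∞/∞ form), then apply L'Hôpital's rule:
  lim(x→0) x·cot(4x) = 1/4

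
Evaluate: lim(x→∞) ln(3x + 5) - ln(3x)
This is an ∞-∞ indeterminate form.

Combine fractions or rationalize to convert ∞-∞ to 0/0 form:
  lim(x→∞) ln(3x + 5) - ln(3x) = 0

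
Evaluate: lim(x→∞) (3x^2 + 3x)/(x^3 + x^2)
This is an ∞/∞ indeterminate form.

Apply L'Hôpital's rule: differentiate numerator and denominator separately.
  f(x) = 3·x^2 + 3·x   ⇒   f'(x) = 6·x + 3
  g(x) = x^3 + x^2   ⇒   g'(x) = 3·x^2 + 2·x
  lim(x→∞) f'(x)/g'(x) = lim(x→∞) (6·x + 3)/(3·x^2 + 2·x)
  = 0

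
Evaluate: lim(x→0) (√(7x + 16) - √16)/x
This is a standard limit.

Factor or rationalize the expression:
  lim(x→0) (√(7x + 16) - √16)/x = 7/8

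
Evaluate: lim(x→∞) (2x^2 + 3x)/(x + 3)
This is an ∞/∞ indeterminate form.

Apply L'Hôpital's rule: differentiate numerator and denominator separately.
  f(x) = 2·x^2 + 3·x   ⇒   f'(x) = 4·x + 3
  g(x) = x + 3   ⇒   g'(x) = 1
  lim(x→∞) f'(x)/g'(x) = lim(x→∞) (4·x + 3)/(1)
  = ∞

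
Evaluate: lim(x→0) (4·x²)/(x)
This is a 0/0 indeterminate form.

Apply L'Hôpital's rule: differentiate numerator and denominator separately.
  f(x) = 4·x^2   ⇒   f'(x) = 8·x
  g(x) = x   ⇒   g'(x) = 1
  lim(x→0) f'(x)/g'(x) = lim(x→0) (8·x)/(1)
  = 0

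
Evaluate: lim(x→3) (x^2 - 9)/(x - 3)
This is a standard limit.

Factor or rationalize the expression:
  lim(x→3) (x^2 - 9)/(x - 3) = 6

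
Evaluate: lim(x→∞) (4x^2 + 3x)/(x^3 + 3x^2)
This is an ∞/∞ indeterminate form.

Apply L'Hôpital's rule: differentiate numerator and denominator separately.
  f(x) = 4·x^2 + 3·x   ⇒   f'(x) = 8·x + 3
  g(x) = x^3 + 3·x^2   ⇒   g'(x) = 3·x^2 + 6·x
  lim(x→∞) f'(x)/g'(x) = lim(x→∞) (8·x + 3)/(3·x^2 + 6·x)
  = 0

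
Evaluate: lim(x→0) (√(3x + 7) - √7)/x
This is a standard limit.

Factor or rationalize the expression:
  lim(x→0) (√(3x + 7) - √7)/x = 3·sqrt(7)/14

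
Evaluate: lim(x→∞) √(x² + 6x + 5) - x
This is an ∞-∞ indeterminate form.

Combine fractions or rationalize to convert ∞-∞ to 0/0 form:
  lim(x→∞) √(x² + 6x + 5) - x = 3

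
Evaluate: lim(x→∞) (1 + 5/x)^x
This is an exponential indeterminate form.

For exponential indeterminate forms, take the natural log:
  Let L = lim(x→∞) (1 + 5/x)^x
  Then ln(L) = lim(x→∞) [exponent × ln(base)]
  Evaluate using L'Hôpital or standard limits, then exponentiate.
  L = e^(5)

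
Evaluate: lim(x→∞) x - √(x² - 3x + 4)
This is an ∞-∞ indeterminate form.

Combine fractions or rationalize to convert ∞-∞ to 0/0 form:
  lim(x→∞) x - √(x² - 3x + 4) = 3/2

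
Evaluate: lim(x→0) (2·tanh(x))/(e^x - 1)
This is a 0/0 indeterminate form.

Apply L'Hôpital's rule: differentiate numerator and denominator separately.
  f(x) = 2·tanh(x)   ⇒   f'(x) = 2 - 2·tanh(x)^2
  g(x) = e^(x) - 1   ⇒   g'(x) = e^(x)
  lim(x→0) f'(x)/g'(x) = lim(x→0) (2 - 2·tanh(x)^2)/(e^(x))
  = 2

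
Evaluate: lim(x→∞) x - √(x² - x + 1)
This is an ∞-∞ indeterminate form.

Combine fractions or rationalize to convert ∞-∞ to 0/0 form:
  lim(x→∞) x - √(x² - x + 1) = 1/2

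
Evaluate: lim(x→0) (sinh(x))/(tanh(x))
This is a 0/0 indeterminate form.

Apply L'Hôpital's rule: differentiate numerator and denominator separately.
  f(x) = sinh(x)   ⇒   f'(x) = cosh(x)
  g(x) = tanh(x)   ⇒   g'(x) = 1 - tanh(x)^2
  lim(x→0) f'(x)/g'(x) = lim(x→0) (cosh(x))/(1 - tanh(x)^2)
  = 1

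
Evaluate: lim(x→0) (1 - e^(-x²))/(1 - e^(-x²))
This is a 0/0 indeterminate form.

Apply L'Hôpital's rule: differentiate numerator and denominator separately.
  f(x) = 1 - e^(-x^2)   ⇒   f'(x) = 2·x·e^(-x^2)
  g(x) = 1 - e^(-x^2)   ⇒   g'(x) = 2·x·e^(-x^2)
  lim(x→0) f'(x)/g'(x) = lim(x→0) (2·x·e^(-x^2))/(2·x·e^(-x^2))
  = 1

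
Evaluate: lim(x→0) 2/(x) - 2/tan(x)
This is an ∞-∞ indeterminate form.

Combine fractions or rationalize to convert ∞-∞ to 0/0 form:
  lim(x→0) 2/(x) - 2/tan(x) = 0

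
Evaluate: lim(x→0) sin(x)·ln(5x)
This is a 0·∞ indeterminate form.

Rewrite 0·∞ as a quotient (0/0 or ∞/∞ form), then apply L'Hôpital's rule:
  lim(x→0) sin(x)·ln(5x) = 0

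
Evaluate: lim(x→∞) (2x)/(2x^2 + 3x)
This is an ∞/∞ indeterminate form.

Apply L'Hôpital's rule: differentiate numerator and denominator separately.
  f(x) = 2·x   ⇒   f'(x) = 2
  g(x) = 2·x^2 + 3·x   ⇒   g'(x) = 4·x + 3
  lim(x→∞) f'(x)/g'(x) = lim(x→∞) (2)/(4·x + 3)
  = 0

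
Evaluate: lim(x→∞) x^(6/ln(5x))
This is an exponential indeterminate form.

For exponential indeterminate forms, take the natural log:
  Let L = lim(x→∞) x^(6/ln(5x))
  Then ln(L) = lim(x→∞) [exponent × ln(base)]
  Evaluate using L'Hôpital or standard limits, then exponentiate.
  L = e^(6)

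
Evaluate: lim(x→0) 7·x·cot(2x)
This is a 0·∞ indeterminate form.

Rewrite 0·∞ as a quotient (0/0 or ∞/∞ form), then apply L'Hôpital's rule:
  lim(x→0) 7·x·cot(2x) = 7/2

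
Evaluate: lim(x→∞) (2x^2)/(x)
This is an ∞/∞ indeterminate form.

Apply L'Hôpital's rule: differentiate numerator and denominator separately.
  f(x) = 2·x^2   ⇒   f'(x) = 4·x
  g(x) = x   ⇒   g'(x) = 1
  lim(x→∞) f'(x)/g'(x) = lim(x→∞) (4·x)/(1)
  = ∞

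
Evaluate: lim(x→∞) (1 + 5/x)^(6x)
This is an exponential indeterminate form.

For exponential indeterminate forms, take the natural log:
  Let L = lim(x→∞) (1 + 5/x)^(6x)
  Then ln(L) = lim(x→∞) [exponent × ln(base)]
  Evaluate using L'Hôpital or standard limits, then exponentiate.
  L = e^(30)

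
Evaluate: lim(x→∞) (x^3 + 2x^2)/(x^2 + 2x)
This is an ∞/∞ indeterminate form.

Apply L'Hôpital's rule: differentiate numerator and denominator separately.
  f(x) = x^3 + 2·x^2   ⇒   f'(x) = 3·x^2 + 4·x
  g(x) = x^2 + 2·x   ⇒   g'(x) = 2·x + 2
  lim(x→∞) f'(x)/g'(x) = lim(x→∞) (3·x^2 + 4·x)/(2·x + 2)
  = ∞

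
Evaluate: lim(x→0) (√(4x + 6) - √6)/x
This is a standard limit.

Factor or rationalize the expression:
  lim(x→0) (√(4x + 6) - √6)/x = sqrt(6)/3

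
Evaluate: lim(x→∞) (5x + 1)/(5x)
This is an ∞/∞ indeterminate form.

Apply L'Hôpital's rule: differentiate numerator and denominator separately.
  f(x) = 5·x + 1   ⇒   f'(x) = 5
  g(x) = 5·x   ⇒   g'(x) = 5
  lim(x→∞) f'(x)/g'(x) = lim(x→∞) (5)/(5)
  = 1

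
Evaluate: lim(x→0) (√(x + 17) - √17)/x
This is a standard limit.

Factor or rationalize the expression:
  lim(x→0) (√(x + 17) - √17)/x = sqrt(17)/34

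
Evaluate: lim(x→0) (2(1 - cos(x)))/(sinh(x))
This is a 0/0 indeterminate form.

Apply L'Hôpital's rule: differentiate numerator and denominator separately.
  f(x) = 2 - 2·cos(x)   ⇒   f'(x) = 2·sin(x)
  g(x) = sinh(x)   ⇒   g'(x) = cosh(x)
  lim(x→0) f'(x)/g'(x) = lim(x→0) (2·sin(x))/(cosh(x))
  = 0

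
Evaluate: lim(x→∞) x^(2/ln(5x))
This is an exponential indeterminate form.

For exponential indeterminate forms, take the natural log:
  Let L = lim(x→∞) x^(2/ln(5x))
  Then ln(L) = lim(x→∞) [exponent × ln(base)]
  Evaluate using L'Hôpital or standard limits, then exponentiate.
  L = e²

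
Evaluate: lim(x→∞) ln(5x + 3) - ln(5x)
This is an ∞-∞ indeterminate form.

Combine fractions or rationalize to convert ∞-∞ to 0/0 form:
  lim(x→∞) ln(5x + 3) - ln(5x) = 0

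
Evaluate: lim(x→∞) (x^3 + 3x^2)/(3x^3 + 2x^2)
This is an ∞/∞ indeterminate form.

Apply L'Hôpital's rule: differentiate numerator and denominator separately.
  f(x) = x^3 + 3·x^2   ⇒   f'(x) = 3·x^2 + 6·x
  g(x) = 3·x^3 + 2·x^2   ⇒   g'(x) = 9·x^2 + 4·x
  lim(x→∞) f'(x)/g'(x) = lim(x→∞) (3·x^2 + 6·x)/(9·x^2 + 4·x)
  = 1/3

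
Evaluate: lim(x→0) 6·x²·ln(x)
This is a 0·∞ indeterminate form.

Rewrite 0·∞ as a quotient (0/0 or ∞/∞ form), then apply L'Hôpital's rule:
  lim(x→0) 6·x²·ln(x) = 0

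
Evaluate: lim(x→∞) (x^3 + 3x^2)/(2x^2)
This is an ∞/∞ indeterminate form.

Apply L'Hôpital's rule: differentiate numerator and denominator separately.
  f(x) = x^3 + 3·x^2   ⇒   f'(x) = 3·x^2 + 6·x
  g(x) = 2·x^2   ⇒   g'(x) = 4·x
  lim(x→∞) f'(x)/g'(x) = lim(x→∞) (3·x^2 + 6·x)/(4·x)
  = ∞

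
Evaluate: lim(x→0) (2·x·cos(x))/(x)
This is a 0/0 indeterminate form.

Apply L'Hôpital's rule: differentiate numerator and denominator separately.
  f(x) = 2·x·cos(x)   ⇒   f'(x) = -2·x·sin(x) + 2·cos(x)
  g(x) = x   ⇒   g'(x) = 1
  lim(x→0) f'(x)/g'(x) = lim(x→0) (-2·x·sin(x) + 2·cos(x))/(1)
  = 2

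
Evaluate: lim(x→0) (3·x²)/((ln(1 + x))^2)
This is a 0/0 indeterminate form.

Apply L'Hôpital's rule: differentiate numerator and denominator separately.
  f(x) = 3·x^2   ⇒   f'(x) = 6·x
  g(x) = ln(x + 1)^2   ⇒   g'(x) = 2·ln(x + 1)/(x + 1)
  lim(x→0) f'(x)/g'(x) = lim(x→0) (6·x)/(2·ln(x + 1)/(x + 1))
  = 3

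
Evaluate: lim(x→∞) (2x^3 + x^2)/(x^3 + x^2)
This is an ∞/∞ indeterminate form.

Apply L'Hôpital's rule: differentiate numerator and denominator separately.
  f(x) = 2·x^3 + x^2   ⇒   f'(x) = 6·x^2 + 2·x
  g(x) = x^3 + x^2   ⇒   g'(x) = 3·x^2 + 2·x
  lim(x→∞) f'(x)/g'(x) = lim(x→∞) (6·x^2 + 2·x)/(3·x^2 + 2·x)
  = 2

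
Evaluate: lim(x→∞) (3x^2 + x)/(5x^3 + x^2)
This is an ∞/∞ indeterminate form.

Apply L'Hôpital's rule: differentiate numerator and denominator separately.
  f(x) = 3·x^2 + x   ⇒   f'(x) = 6·x + 1
  g(x) = 5·x^3 + x^2   ⇒   g'(x) = 15·x^2 + 2·x
  lim(x→∞) f'(x)/g'(x) = lim(x→∞) (6·x + 1)/(15·x^2 + 2·x)
  = 0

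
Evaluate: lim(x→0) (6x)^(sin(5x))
This is an exponential indeterminate form.

For exponential indeterminate forms, take the natural log:
  Let L = lim(x→0) (6x)^(sin(5x))
  Then ln(L) = lim(x→0) [exponent × ln(base)]
  Evaluate using L'Hôpital or standard limits, then exponentiate.
  L = 1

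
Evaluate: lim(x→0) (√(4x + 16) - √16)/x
This is a standard limit.

Factor or rationalize the expression:
  lim(x→0) (√(4x + 16) - √16)/x = 1/2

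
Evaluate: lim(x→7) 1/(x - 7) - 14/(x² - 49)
This is an ∞-∞ indeterminate form.

Combine fractions or rationalize to convert ∞-∞ to 0/0 form:
  lim(x→7) 1/(x - 7) - 14/(x² - 49) = 1/14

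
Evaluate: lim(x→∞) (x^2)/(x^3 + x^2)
This is an ∞/∞ indeterminate form.

Apply L'Hôpital's rule: differentiate numerator and denominator separately.
  f(x) = x^2   ⇒   f'(x) = 2·x
  g(x) = x^3 + x^2   ⇒   g'(x) = 3·x^2 + 2·x
  lim(x→∞) f'(x)/g'(x) = lim(x→∞) (2·x)/(3·x^2 + 2·x)
  = 0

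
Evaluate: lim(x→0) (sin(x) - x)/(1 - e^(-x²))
This is a 0/0 indeterminate form.

Apply L'Hôpital's rule: differentiate numerator and denominator separately.
  f(x) = -x + sin(x)   ⇒   f'(x) = cos(x) - 1
  g(x) = 1 - e^(-x^2)   ⇒   g'(x) = 2·x·e^(-x^2)
  lim(x→0) f'(x)/g'(x) = lim(x→0) (cos(x) - 1)/(2·x·e^(-x^2))
  = 0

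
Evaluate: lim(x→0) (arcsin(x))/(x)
This is a 0/0 indeterminate form.

Apply L'Hôpital's rule: differentiate numerator and denominator separately.
  f(x) = asin(x)   ⇒   f'(x) = 1/sqrt(1 - x^2)
  g(x) = x   ⇒   g'(x) = 1
  lim(x→0) f'(x)/g'(x) = lim(x→0) (1/sqrt(1 - x^2))/(1)
  = 1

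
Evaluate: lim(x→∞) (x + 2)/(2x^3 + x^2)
This is an ∞/∞ indeterminate form.

Apply L'Hôpital's rule: differentiate numerator and denominator separately.
  f(x) = x + 2   ⇒   f'(x) = 1
  g(x) = 2·x^3 + x^2   ⇒   g'(x) = 6·x^2 + 2·x
  lim(x→∞) f'(x)/g'(x) = lim(x→∞) (1)/(6·x^2 + 2·x)
  = 0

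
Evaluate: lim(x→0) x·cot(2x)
This is a 0·∞ indeterminate form.

Rewrite 0·∞ as a quotient (0/0 or ∞/∞ form), then apply L'Hôpital's rule:
  lim(x→0) x·cot(2x) = 1/2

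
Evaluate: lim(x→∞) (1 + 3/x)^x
This is an exponential indeterminate form.

For exponential indeterminate forms, take the natural log:
  Let L = lim(x→∞) (1 + 3/x)^x
  Then ln(L) = lim(x→∞) [exponent × ln(base)]
  Evaluate using L'Hôpital or standard limits, then exponentiate.
  L = e^(3)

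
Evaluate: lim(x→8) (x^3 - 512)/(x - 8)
This is a standard limit.

Factor or rationalize the expression:
  lim(x→8) (x^3 - 512)/(x - 8) = 192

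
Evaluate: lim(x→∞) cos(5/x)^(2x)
This is an exponential indeterminate form.

For exponential indeterminate forms, take the natural log:
  Let L = lim(x→∞) cos(5/x)^(2x)
  Then ln(L) = lim(x→∞) [exponent × ln(base)]
  Evaluate using L'Hôpital or standard limits, then exponentiate.
  L = 1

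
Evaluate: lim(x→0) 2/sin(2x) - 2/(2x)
This is an ∞-∞ indeterminate form.

Combine fractions or rationalize to convert ∞-∞ to 0/0 form:
  lim(x→0) 2/sin(2x) - 2/(2x) = 0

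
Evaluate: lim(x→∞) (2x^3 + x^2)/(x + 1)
This is an ∞/∞ indeterminate form.

Apply L'Hôpital's rule: differentiate numerator and denominator separately.
  f(x) = 2·x^3 + x^2   ⇒   f'(x) = 6·x^2 + 2·x
  g(x) = x + 1   ⇒   g'(x) = 1
  lim(x→∞) f'(x)/g'(x) = lim(x→∞) (6·x^2 + 2·x)/(1)
  = ∞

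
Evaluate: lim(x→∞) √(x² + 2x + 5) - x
This is an ∞-∞ indeterminate form.

Combine fractions or rationalize to convert ∞-∞ to 0/0 form:
  lim(x→∞) √(x² + 2x + 5) - x = 1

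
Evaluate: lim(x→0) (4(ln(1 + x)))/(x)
This is a 0/0 indeterminate form.

Apply L'Hôpital's rule: differentiate numerator and denominator separately.
  f(x) = 4·ln(x + 1)   ⇒   f'(x) = 4/(x + 1)
  g(x) = x   ⇒   g'(x) = 1
  lim(x→0) f'(x)/g'(x) = lim(x→0) (4/(x + 1))/(1)
  = 4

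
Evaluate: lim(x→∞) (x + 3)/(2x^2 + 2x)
This is an ∞/∞ indeterminate form.

Apply L'Hôpital's rule: differentiate numerator and denominator separately.
  f(x) = x + 3   ⇒   f'(x) = 1
  g(x) = 2·x^2 + 2·x   ⇒   g'(x) = 4·x + 2
  lim(x→∞) f'(x)/g'(x) = lim(x→∞) (1)/(4·x + 2)
  = 0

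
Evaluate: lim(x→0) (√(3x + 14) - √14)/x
This is a standard limit.

Factor or rationalize the expression:
  lim(x→0) (√(3x + 14) - √14)/x = 3·sqrt(14)/28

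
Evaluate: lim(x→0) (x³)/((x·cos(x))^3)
This is a 0/0 indeterminate form.

Apply L'Hôpital's rule: differentiate numerator and denominator separately.
  f(x) = x^3   ⇒   f'(x) = 3·x^2
  g(x) = x^3·cos(x)^3   ⇒   g'(x) = -3·x^3·sin(x)·cos(x)^2 + 3·x^2·cos(x)^3
  lim(x→0) f'(x)/g'(x) = lim(x→0) (3·x^2)/(-3·x^3·sin(x)·cos(x)^2 + 3·x^2·cos(x)^3)
  = 1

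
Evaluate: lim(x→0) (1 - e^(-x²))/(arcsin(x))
This is a 0/0 indeterminate form.

Apply L'Hôpital's rule: differentiate numerator and denominator separately.
  f(x) = 1 - e^(-x^2)   ⇒   f'(x) = 2·x·e^(-x^2)
  g(x) = asin(x)   ⇒   g'(x) = 1/sqrt(1 - x^2)
  lim(x→0) f'(x)/g'(x) = lim(x→0) (2·x·e^(-x^2))/(1/sqrt(1 - x^2))
  = 0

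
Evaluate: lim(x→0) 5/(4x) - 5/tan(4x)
This is an ∞-∞ indeterminate form.

Combine fractions or rationalize to convert ∞-∞ to 0/0 form:
  lim(x→0) 5/(4x) - 5/tan(4x) = 0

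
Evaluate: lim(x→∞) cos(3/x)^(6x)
This is an exponential indeterminate form.

For exponential indeterminate forms, take the natural log:
  Let L = lim(x→∞) cos(3/x)^(6x)
  Then ln(L) = lim(x→∞) [exponent × ln(base)]
  Evaluate using L'Hôpital or standard limits, then exponentiate.
  L = 1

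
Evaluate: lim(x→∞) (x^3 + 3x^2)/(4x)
This is an ∞/∞ indeterminate form.

Apply L'Hôpital's rule: differentiate numerator and denominator separately.
  f(x) = x^3 + 3·x^2   ⇒   f'(x) = 3·x^2 + 6·x
  g(x) = 4·x   ⇒   g'(x) = 4
  lim(x→∞) f'(x)/g'(x) = lim(x→∞) (3·x^2 + 6·x)/(4)
  = ∞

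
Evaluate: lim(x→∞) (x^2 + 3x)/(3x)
This is an ∞/∞ indeterminate form.

Apply L'Hôpital's rule: differentiate numerator and denominator separately.
  f(x) = x^2 + 3·x   ⇒   f'(x) = 2·x + 3
  g(x) = 3·x   ⇒   g'(x) = 3
  lim(x→∞) f'(x)/g'(x) = lim(x→∞) (2·x + 3)/(3)
  = ∞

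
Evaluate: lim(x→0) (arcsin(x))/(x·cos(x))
This is a 0/0 indeterminate form.

Apply L'Hôpital's rule: differentiate numerator and denominator separately.
  f(x) = asin(x)   ⇒   f'(x) = 1/sqrt(1 - x^2)
  g(x) = x·cos(x)   ⇒   g'(x) = -x·sin(x) + cos(x)
  lim(x→0) f'(x)/g'(x) = lim(x→0) (1/sqrt(1 - x^2))/(-x·sin(x) + cos(x))
  = 1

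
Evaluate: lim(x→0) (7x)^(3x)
This is an exponential indeterminate form.

For exponential indeterminate forms, take the natural log:
  Let L = lim(x→0) (7x)^(3x)
  Then ln(L) = lim(x→0) [exponent × ln(base)]
  Evaluate using L'Hôpital or standard limits, then exponentiate.
  L = 1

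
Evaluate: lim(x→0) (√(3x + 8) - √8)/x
This is a standard limit.

Factor or rationalize the expression:
  lim(x→0) (√(3x + 8) - √8)/x = 3·sqrt(2)/8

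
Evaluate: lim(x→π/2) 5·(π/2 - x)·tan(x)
This is a 0·∞ indeterminate form.

Rewrite 0·∞ as a quotient (0/0 or ∞/∞ form), then apply L'Hôpital's rule:
  lim(x→π/2) 5·(π/2 - x)·tan(x) = 5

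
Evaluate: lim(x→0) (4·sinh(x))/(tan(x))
This is a 0/0 indeterminate form.

Apply L'Hôpital's rule: differentiate numerator and denominator separately.
  f(x) = 4·sinh(x)   ⇒   f'(x) = 4·cosh(x)
  g(x) = tan(x)   ⇒   g'(x) = tan(x)^2 + 1
  lim(x→0) f'(x)/g'(x) = lim(x→0) (4·cosh(x))/(tan(x)^2 + 1)
  = 4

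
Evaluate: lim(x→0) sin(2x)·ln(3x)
This is a 0·∞ indeterminate form.

Rewrite 0·∞ as a quotient (0/0 or ∞/∞ form), then apply L'Hôpital's rule:
  lim(x→0) sin(2x)·ln(3x) = 0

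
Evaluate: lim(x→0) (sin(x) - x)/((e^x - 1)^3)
This is a 0/0 indeterminate form.

Apply L'Hôpital's rule: differentiate numerator and denominator separately.
  f(x) = -x + sin(x)   ⇒   f'(x) = cos(x) - 1
  g(x) = (e^(x) - 1)^3   ⇒   g'(x) = 3·(e^(x) - 1)^2·e^(x)
  lim(x→0) f'(x)/g'(x) = lim(x→0) (cos(x) - 1)/(3·(e^(x) - 1)^2·e^(x))
  = -1/6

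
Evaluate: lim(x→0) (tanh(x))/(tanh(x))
This is a 0/0 indeterminate form.

Apply L'Hôpital's rule: differentiate numerator and denominator separately.
  f(x) = tanh(x)   ⇒   f'(x) = 1 - tanh(x)^2
  g(x) = tanh(x)   ⇒   g'(x) = 1 - tanh(x)^2
  lim(x→0) f'(x)/g'(x) = lim(x→0) (1 - tanh(x)^2)/(1 - tanh(x)^2)
  = 1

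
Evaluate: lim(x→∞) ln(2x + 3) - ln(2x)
This is an ∞-∞ indeterminate form.

Combine fractions or rationalize to convert ∞-∞ to 0/0 form:
  lim(x→∞) ln(2x + 3) - ln(2x) = 0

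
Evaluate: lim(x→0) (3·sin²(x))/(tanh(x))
This is a 0/0 indeterminate form.

Apply L'Hôpital's rule: differentiate numerator and denominator separately.
  f(x) = 3·sin(x)^2   ⇒   f'(x) = 6·sin(x)·cos(x)
  g(x) = tanh(x)   ⇒   g'(x) = 1 - tanh(x)^2
  lim(x→0) f'(x)/g'(x) = lim(x→0) (6·sin(x)·cos(x))/(1 - tanh(x)^2)
  = 0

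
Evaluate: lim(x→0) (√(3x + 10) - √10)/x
This is a standard limit.

Factor or rationalize the expression:
  lim(x→0) (√(3x + 10) - √10)/x = 3·sqrt(10)/20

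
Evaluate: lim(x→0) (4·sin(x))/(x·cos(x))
This is a 0/0 indeterminate form.

Apply L'Hôpital's rule: differentiate numerator and denominator separately.
  f(x) = 4·sin(x)   ⇒   f'(x) = 4·cos(x)
  g(x) = x·cos(x)   ⇒   g'(x) = -x·sin(x) + cos(x)
  lim(x→0) f'(x)/g'(x) = lim(x→0) (4·cos(x))/(-x·sin(x) + cos(x))
  = 4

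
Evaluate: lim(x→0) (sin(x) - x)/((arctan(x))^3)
This is a 0/0 indeterminate form.

Apply L'Hôpital's rule: differentiate numerator and denominator separately.
  f(x) = -x + sin(x)   ⇒   f'(x) = cos(x) - 1
  g(x) = atan(x)^3   ⇒   g'(x) = 3·atan(x)^2/(x^2 + 1)
  lim(x→0) f'(x)/g'(x) = lim(x→0) (cos(x) - 1)/(3·atan(x)^2/(x^2 + 1))
  = -1/6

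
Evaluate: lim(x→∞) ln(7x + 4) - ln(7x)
This is an ∞-∞ indeterminate form.

Combine fractions or rationalize to convert ∞-∞ to 0/0 form:
  lim(x→∞) ln(7x + 4) - ln(7x) = 0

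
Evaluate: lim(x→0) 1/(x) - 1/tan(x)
This is an ∞-∞ indeterminate form.

Combine fractions or rationalize to convert ∞-∞ to 0/0 form:
  lim(x→0) 1/(x) - 1/tan(x) = 0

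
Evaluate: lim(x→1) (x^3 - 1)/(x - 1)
This is a standard limit.

Factor or rationalize the expression:
  lim(x→1) (x^3 - 1)/(x - 1) = 3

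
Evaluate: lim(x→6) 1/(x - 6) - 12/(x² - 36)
This is an ∞-∞ indeterminate form.

Combine fractions or rationalize to convert ∞-∞ to 0/0 form:
  lim(x→6) 1/(x - 6) - 12/(x² - 36) = 1/12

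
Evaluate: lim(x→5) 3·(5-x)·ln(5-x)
This is a 0·∞ indeterminate form.

Rewrite 0·∞ as a quotient (0/0 or ∞/∞ form), then apply L'Hôpital's rule:
  lim(x→5) 3·(5-x)·ln(5-x) = 0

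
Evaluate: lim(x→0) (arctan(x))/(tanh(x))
This is a 0/0 indeterminate form.

Apply L'Hôpital's rule: differentiate numerator and denominator separately.
  f(x) = atan(x)   ⇒   f'(x) = 1/(x^2 + 1)
  g(x) = tanh(x)   ⇒   g'(x) = 1 - tanh(x)^2
  lim(x→0) f'(x)/g'(x) = lim(x→0) (1/(x^2 + 1))/(1 - tanh(x)^2)
  = 1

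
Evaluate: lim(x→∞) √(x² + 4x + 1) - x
This is an ∞-∞ indeterminate form.

Combine fractions or rationalize to convert ∞-∞ to 0/0 form:
  lim(x→∞) √(x² + 4x + 1) - x = 2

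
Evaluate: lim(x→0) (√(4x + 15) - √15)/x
This is a standard limit.

Factor or rationalize the expression:
  lim(x→0) (√(4x + 15) - √15)/x = 2·sqrt(15)/15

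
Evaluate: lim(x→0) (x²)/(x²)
This is a 0/0 indeterminate form.

Apply L'Hôpital's rule: differentiate numerator and denominator separately.
  f(x) = x^2   ⇒   f'(x) = 2·x
  g(x) = x^2   ⇒   g'(x) = 2·x
  lim(x→0) f'(x)/g'(x) = lim(x→0) (2·x)/(2·x)
  = 1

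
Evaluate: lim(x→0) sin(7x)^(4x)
This is an exponential indeterminate form.

For exponential indeterminate forms, take the natural log:
  Let L = lim(x→0) sin(7x)^(4x)
  Then ln(L) = lim(x→0) [exponent × ln(base)]
  Evaluate using L'Hôpital or standard limits, then exponentiate.
  L = 1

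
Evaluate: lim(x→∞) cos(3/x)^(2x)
This is an exponential indeterminate form.

For exponential indeterminate forms, take the natural log:
  Let L = lim(x→∞) cos(3/x)^(2x)
  Then ln(L) = lim(x→∞) [exponent × ln(base)]
  Evaluate using L'Hôpital or standard limits, then exponentiate.
  L = 1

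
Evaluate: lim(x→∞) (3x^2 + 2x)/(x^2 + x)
This is an ∞/∞ indeterminate form.

Apply L'Hôpital's rule: differentiate numerator and denominator separately.
  f(x) = 3·x^2 + 2·x   ⇒   f'(x) = 6·x + 2
  g(x) = x^2 + x   ⇒   g'(x) = 2·x + 1
  lim(x→∞) f'(x)/g'(x) = lim(x→∞) (6·x + 2)/(2·x + 1)
  = 3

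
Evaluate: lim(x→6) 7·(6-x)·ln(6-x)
This is a 0·∞ indeterminate form.

Rewrite 0·∞ as a quotient (0/0 or ∞/∞ form), then apply L'Hôpital's rule:
  lim(x→6) 7·(6-x)·ln(6-x) = 0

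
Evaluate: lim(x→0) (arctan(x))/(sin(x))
This is a 0/0 indeterminate form.

Apply L'Hôpital's rule: differentiate numerator and denominator separately.
  f(x) = atan(x)   ⇒   f'(x) = 1/(x^2 + 1)
  g(x) = sin(x)   ⇒   g'(x) = cos(x)
  lim(x→0) f'(x)/g'(x) = lim(x→0) (1/(x^2 + 1))/(cos(x))
  = 1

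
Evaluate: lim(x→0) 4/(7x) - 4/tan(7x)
This is an ∞-∞ indeterminate form.

Combine fractions or rationalize to convert ∞-∞ to 0/0 form:
  lim(x→0) 4/(7x) - 4/tan(7x) = 0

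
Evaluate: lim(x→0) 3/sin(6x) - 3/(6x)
This is an ∞-∞ indeterminate form.

Combine fractions or rationalize to convert ∞-∞ to 0/0 form:
  lim(x→0) 3/sin(6x) - 3/(6x) = 0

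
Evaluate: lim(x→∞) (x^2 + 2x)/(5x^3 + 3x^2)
This is an ∞/∞ indeterminate form.

Apply L'Hôpital's rule: differentiate numerator and denominator separately.
  f(x) = x^2 + 2·x   ⇒   f'(x) = 2·x + 2
  g(x) = 5·x^3 + 3·x^2   ⇒   g'(x) = 15·x^2 + 6·x
  lim(x→∞) f'(x)/g'(x) = lim(x→∞) (2·x + 2)/(15·x^2 + 6·x)
  = 0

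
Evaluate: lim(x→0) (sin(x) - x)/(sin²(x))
This is a 0/0 indeterminate form.

Apply L'Hôpital's rule: differentiate numerator and denominator separately.
  f(x) = -x + sin(x)   ⇒   f'(x) = cos(x) - 1
  g(x) = sin(x)^2   ⇒   g'(x) = 2·sin(x)·cos(x)
  lim(x→0) f'(x)/g'(x) = lim(x→0) (cos(x) - 1)/(2·sin(x)·cos(x))
  = 0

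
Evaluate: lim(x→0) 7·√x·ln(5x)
This is a 0·∞ indeterminate form.

Rewrite 0·∞ as a quotient (0/0 or ∞/∞ form), then apply L'Hôpital's rule:
  lim(x→0) 7·√x·ln(5x) = 0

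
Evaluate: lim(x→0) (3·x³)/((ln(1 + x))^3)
This is a 0/0 indeterminate form.

Apply L'Hôpital's rule: differentiate numerator and denominator separately.
  f(x) = 3·x^3   ⇒   f'(x) = 9·x^2
  g(x) = ln(x + 1)^3   ⇒   g'(x) = 3·ln(x + 1)^2/(x + 1)
  lim(x→0) f'(x)/g'(x) = lim(x→0) (9·x^2)/(3·ln(x + 1)^2/(x + 1))
  = 3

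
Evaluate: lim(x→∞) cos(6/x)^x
This is an exponential indeterminate form.

For exponential indeterminate forms, take the natural log:
  Let L = lim(x→∞) cos(6/x)^x
  Then ln(L) = lim(x→∞) [exponent × ln(base)]
  Evaluate using L'Hôpital or standard limits, then exponentiate.
  L = 1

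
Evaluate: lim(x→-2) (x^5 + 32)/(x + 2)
This is a standard limit.

Factor or rationalize the expression:
  lim(x→-2) (x^5 + 32)/(x + 2) = 80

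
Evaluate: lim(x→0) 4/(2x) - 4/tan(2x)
This is an ∞-∞ indeterminate form.

Combine fractions or rationalize to convert ∞-∞ to 0/0 form:
  lim(x→0) 4/(2x) - 4/tan(2x) = 0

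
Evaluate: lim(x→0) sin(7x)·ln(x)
This is a 0·∞ indeterminate form.

Rewrite 0·∞ as a quotient (0/0 or ∞/∞ form), then apply L'Hôpital's rule:
  lim(x→0) sin(7x)·ln(x) = 0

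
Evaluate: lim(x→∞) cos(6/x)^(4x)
This is an exponential indeterminate form.

For exponential indeterminate forms, take the natural log:
  Let L = lim(x→∞) cos(6/x)^(4x)
  Then ln(L) = lim(x→∞) [exponent × ln(base)]
  Evaluate using L'Hôpital or standard limits, then exponentiate.
  L = 1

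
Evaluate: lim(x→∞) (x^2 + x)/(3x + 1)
This is an ∞/∞ indeterminate form.

Apply L'Hôpital's rule: differentiate numerator and denominator separately.
  f(x) = x^2 + x   ⇒   f'(x) = 2·x + 1
  g(x) = 3·x + 1   ⇒   g'(x) = 3
  lim(x→∞) f'(x)/g'(x) = lim(x→∞) (2·x + 1)/(3)
  = ∞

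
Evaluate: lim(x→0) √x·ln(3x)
This is a 0·∞ indeterminate form.

Rewrite 0·∞ as a quotient (0/0 or ∞/∞ form), then apply L'Hôpital's rule:
  lim(x→0) √x·ln(3x) = 0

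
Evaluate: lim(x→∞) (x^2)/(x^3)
This is an ∞/∞ indeterminate form.

Apply L'Hôpital's rule: differentiate numerator and denominator separately.
  f(x) = x^2   ⇒   f'(x) = 2·x
  g(x) = x^3   ⇒   g'(x) = 3·x^2
  lim(x→∞) f'(x)/g'(x) = lim(x→∞) (2·x)/(3·x^2)
  = 0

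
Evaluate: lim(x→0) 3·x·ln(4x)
This is a 0·∞ indeterminate form.

Rewrite 0·∞ as a quotient (0/0 or ∞/∞ form), then apply L'Hôpital's rule:
  lim(x→0) 3·x·ln(4x) = 0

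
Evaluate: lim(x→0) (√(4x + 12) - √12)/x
This is a standard limit.

Factor or rationalize the expression:
  lim(x→0) (√(4x + 12) - √12)/x = sqrt(3)/3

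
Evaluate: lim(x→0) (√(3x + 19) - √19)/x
This is a standard limit.

Factor or rationalize the expression:
  lim(x→0) (√(3x + 19) - √19)/x = 3·sqrt(19)/38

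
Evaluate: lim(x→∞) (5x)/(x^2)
This is an ∞/∞ indeterminate form.

Apply L'Hôpital's rule: differentiate numerator and denominator separately.
  f(x) = 5·x   ⇒   f'(x) = 5
  g(x) = x^2   ⇒   g'(x) = 2·x
  lim(x→∞) f'(x)/g'(x) = lim(x→∞) (5)/(2·x)
  = 0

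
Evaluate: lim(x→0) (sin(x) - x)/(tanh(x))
This is a 0/0 indeterminate form.

Apply L'Hôpital's rule: differentiate numerator and denominator separately.
  f(x) = -x + sin(x)   ⇒   f'(x) = cos(x) - 1
  g(x) = tanh(x)   ⇒   g'(x) = 1 - tanh(x)^2
  lim(x→0) f'(x)/g'(x) = lim(x→0) (cos(x) - 1)/(1 - tanh(x)^2)
  = 0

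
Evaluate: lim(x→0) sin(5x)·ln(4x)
This is a 0·∞ indeterminate form.

Rewrite 0·∞ as a quotient (0/0 or ∞/∞ form), then apply L'Hôpital's rule:
  lim(x→0) sin(5x)·ln(4x) = 0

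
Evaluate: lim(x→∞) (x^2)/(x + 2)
This is an ∞/∞ indeterminate form.

Apply L'Hôpital's rule: differentiate numerator and denominator separately.
  f(x) = x^2   ⇒   f'(x) = 2·x
  g(x) = x + 2   ⇒   g'(x) = 1
  lim(x→∞) f'(x)/g'(x) = lim(x→∞) (2·x)/(1)
  = ∞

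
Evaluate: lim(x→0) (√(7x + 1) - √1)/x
This is a standard limit.

Factor or rationalize the expression:
  lim(x→0) (√(7x + 1) - √1)/x = 7/2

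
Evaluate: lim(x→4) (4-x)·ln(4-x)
This is a 0·∞ indeterminate form.

Rewrite 0·∞ as a quotient (0/0 or ∞/∞ form), then apply L'Hôpital's rule:
  lim(x→4) (4-x)·ln(4-x) = 0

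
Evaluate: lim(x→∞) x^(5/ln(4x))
This is an exponential indeterminate form.

For exponential indeterminate forms, take the natural log:
  Let L = lim(x→∞) x^(5/ln(4x))
  Then ln(L) = lim(x→∞) [exponent × ln(base)]
  Evaluate using L'Hôpital or standard limits, then exponentiate.
  L = e^(5)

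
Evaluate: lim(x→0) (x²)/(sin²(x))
This is a 0/0 indeterminate form.

Apply L'Hôpital's rule: differentiate numerator and denominator separately.
  f(x) = x^2   ⇒   f'(x) = 2·x
  g(x) = sin(x)^2   ⇒   g'(x) = 2·sin(x)·cos(x)
  lim(x→0) f'(x)/g'(x) = lim(x→0) (2·x)/(2·sin(x)·cos(x))
  = 1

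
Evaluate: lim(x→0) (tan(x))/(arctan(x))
This is a 0/0 indeterminate form.

Apply L'Hôpital's rule: differentiate numerator and denominator separately.
  f(x) = tan(x)   ⇒   f'(x) = tan(x)^2 + 1
  g(x) = atan(x)   ⇒   g'(x) = 1/(x^2 + 1)
  lim(x→0) f'(x)/g'(x) = lim(x→0) (tan(x)^2 + 1)/(1/(x^2 + 1))
  = 1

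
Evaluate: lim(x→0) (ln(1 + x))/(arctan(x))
This is a 0/0 indeterminate form.

Apply L'Hôpital's rule: differentiate numerator and denominator separately.
  f(x) = ln(x + 1)   ⇒   f'(x) = 1/(x + 1)
  g(x) = atan(x)   ⇒   g'(x) = 1/(x^2 + 1)
  lim(x→0) f'(x)/g'(x) = lim(x→0) (1/(x + 1))/(1/(x^2 + 1))
  = 1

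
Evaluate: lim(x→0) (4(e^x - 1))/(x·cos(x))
This is a 0/0 indeterminate form.

Apply L'Hôpital's rule: differentiate numerator and denominator separately.
  f(x) = 4·e^(x) - 4   ⇒   f'(x) = 4·e^(x)
  g(x) = x·cos(x)   ⇒   g'(x) = -x·sin(x) + cos(x)
  lim(x→0) f'(x)/g'(x) = lim(x→0) (4·e^(x))/(-x·sin(x) + cos(x))
  = 4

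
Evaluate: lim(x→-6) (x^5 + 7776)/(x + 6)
This is a standard limit.

Factor or rationalize the expression:
  lim(x→-6) (x^5 + 7776)/(x + 6) = 6480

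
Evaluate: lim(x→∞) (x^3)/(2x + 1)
This is an ∞/∞ indeterminate form.

Apply L'Hôpital's rule: differentiate numerator and denominator separately.
  f(x) = x^3   ⇒   f'(x) = 3·x^2
  g(x) = 2·x + 1   ⇒   g'(x) = 2
  lim(x→∞) f'(x)/g'(x) = lim(x→∞) (3·x^2)/(2)
  = ∞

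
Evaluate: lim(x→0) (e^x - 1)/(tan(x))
This is a 0/0 indeterminate form.

Apply L'Hôpital's rule: differentiate numerator and denominator separately.
  f(x) = e^(x) - 1   ⇒   f'(x) = e^(x)
  g(x) = tan(x)   ⇒   g'(x) = tan(x)^2 + 1
  lim(x→0) f'(x)/g'(x) = lim(x→0) (e^(x))/(tan(x)^2 + 1)
  = 1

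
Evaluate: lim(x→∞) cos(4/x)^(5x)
This is an exponential indeterminate form.

For exponential indeterminate forms, take the natural log:
  Let L = lim(x→∞) cos(4/x)^(5x)
  Then ln(L) = lim(x→∞) [exponent × ln(base)]
  Evaluate using L'Hôpital or standard limits, then exponentiate.
  L = 1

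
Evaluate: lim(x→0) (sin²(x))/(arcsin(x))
This is a 0/0 indeterminate form.

Apply L'Hôpital's rule: differentiate numerator and denominator separately.
  f(x) = sin(x)^2   ⇒   f'(x) = 2·sin(x)·cos(x)
  g(x) = asin(x)   ⇒   g'(x) = 1/sqrt(1 - x^2)
  lim(x→0) f'(x)/g'(x) = lim(x→0) (2·sin(x)·cos(x))/(1/sqrt(1 - x^2))
  = 0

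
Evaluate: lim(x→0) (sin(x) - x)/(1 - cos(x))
This is a 0/0 indeterminate form.

Apply L'Hôpital's rule: differentiate numerator and denominator separately.
  f(x) = -x + sin(x)   ⇒   f'(x) = cos(x) - 1
  g(x) = 1 - cos(x)   ⇒   g'(x) = sin(x)
  lim(x→0) f'(x)/g'(x) = lim(x→0) (cos(x) - 1)/(sin(x))
  = 0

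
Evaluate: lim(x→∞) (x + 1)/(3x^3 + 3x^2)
This is an ∞/∞ indeterminate form.

Apply L'Hôpital's rule: differentiate numerator and denominator separately.
  f(x) = x + 1   ⇒   f'(x) = 1
  g(x) = 3·x^3 + 3·x^2   ⇒   g'(x) = 9·x^2 + 6·x
  lim(x→∞) f'(x)/g'(x) = lim(x→∞) (1)/(9·x^2 + 6·x)
  = 0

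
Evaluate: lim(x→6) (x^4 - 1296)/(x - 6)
This is a standard limit.

Factor or rationalize the expression:
  lim(x→6) (x^4 - 1296)/(x - 6) = 864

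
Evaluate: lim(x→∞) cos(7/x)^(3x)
This is an exponential indeterminate form.

For exponential indeterminate forms, take the natural log:
  Let L = lim(x→∞) cos(7/x)^(3x)
  Then ln(L) = lim(x→∞) [exponent × ln(base)]
  Evaluate using L'Hôpital or standard limits, then exponentiate.
  L = 1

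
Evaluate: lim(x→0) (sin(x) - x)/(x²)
This is a 0/0 indeterminate form.

Apply L'Hôpital's rule: differentiate numerator and denominator separately.
  f(x) = -x + sin(x)   ⇒   f'(x) = cos(x) - 1
  g(x) = x^2   ⇒   g'(x) = 2·x
  lim(x→0) f'(x)/g'(x) = lim(x→0) (cos(x) - 1)/(2·x)
  = 0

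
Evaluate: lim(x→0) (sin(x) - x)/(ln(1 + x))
This is a 0/0 indeterminate form.

Apply L'Hôpital's rule: differentiate numerator and denominator separately.
  f(x) = -x + sin(x)   ⇒   f'(x) = cos(x) - 1
  g(x) = ln(x + 1)   ⇒   g'(x) = 1/(x + 1)
  lim(x→0) f'(x)/g'(x) = lim(x→0) (cos(x) - 1)/(1/(x + 1))
  = 0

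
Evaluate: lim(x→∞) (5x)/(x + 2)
This is an ∞/∞ indeterminate form.

Apply L'Hôpital's rule: differentiate numerator and denominator separately.
  f(x) = 5·x   ⇒   f'(x) = 5
  g(x) = x + 2   ⇒   g'(x) = 1
  lim(x→∞) f'(x)/g'(x) = lim(x→∞) (5)/(1)
  = 5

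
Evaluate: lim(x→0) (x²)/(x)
This is a 0/0 indeterminate form.

Apply L'Hôpital's rule: differentiate numerator and denominator separately.
  f(x) = x^2   ⇒   f'(x) = 2·x
  g(x) = x   ⇒   g'(x) = 1
  lim(x→0) f'(x)/g'(x) = lim(x→0) (2·x)/(1)
  = 0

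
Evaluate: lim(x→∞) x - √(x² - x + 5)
This is an ∞-∞ indeterminate form.

Combine fractions or rationalize to convert ∞-∞ to 0/0 form:
  lim(x→∞) x - √(x² - x + 5) = 1/2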